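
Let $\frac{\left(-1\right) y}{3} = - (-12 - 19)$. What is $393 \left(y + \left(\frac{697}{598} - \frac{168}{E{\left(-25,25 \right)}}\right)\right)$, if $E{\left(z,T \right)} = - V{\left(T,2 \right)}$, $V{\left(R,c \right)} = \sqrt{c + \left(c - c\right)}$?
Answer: $- \frac{21582381}{598} + 33012 \sqrt{2} \approx 10595.0$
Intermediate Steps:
$V{\left(R,c \right)} = \sqrt{c}$ ($V{\left(R,c \right)} = \sqrt{c + 0} = \sqrt{c}$)
$y = -93$ ($y = - 3 \left(- (-12 - 19)\right) = - 3 \left(\left(-1\right) \left(-31\right)\right) = \left(-3\right) 31 = -93$)
$E{\left(z,T \right)} = - \sqrt{2}$
$393 \left(y + \left(\frac{697}{598} - \frac{168}{E{\left(-25,25 \right)}}\right)\right) = 393 \left(-93 - \left(- \frac{697}{598} + 168 \left(- \frac{\sqrt{2}}{2}\right)\right)\right) = 393 \left(-93 + \left(\frac{697}{598} + 84 \sqrt{2}\right)\right) = 393 \left(- \frac{54917}{598} + 84 \sqrt{2}\right) = - \frac{21582381}{598} + 33012 \sqrt{2}$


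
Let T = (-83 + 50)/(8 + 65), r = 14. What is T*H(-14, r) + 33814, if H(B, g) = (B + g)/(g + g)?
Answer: 33814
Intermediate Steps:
H(B, g) = (B + g)/(2*g) (H(B, g) = (B + g)/((2*g)) = (B + g)*(1/(2*g)) = (B + g)/(2*g))
T = -33/73 ≈ -0.45205
T*H(-14, r) + 33814 = -33*(-14 + 14)/(146*14) + 33814 = -33*0/(146*14) + 33814 = -33/73*0 + 33814 = 0 + 33814 = 33814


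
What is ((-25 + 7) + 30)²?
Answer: 144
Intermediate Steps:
((-25 + 7) + 30)² = (-18 + 30)² = 12² = 144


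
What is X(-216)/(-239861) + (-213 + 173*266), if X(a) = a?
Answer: 10986833321/239861 ≈ 45805.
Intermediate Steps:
X(-216)/(-239861) + (-213 + 173*266) = -216/(-239861) + (-213 + 173*266) = -216*(-1/239861) + (-213 + 46018) = 216/239861 + 45805 = 10986833321/239861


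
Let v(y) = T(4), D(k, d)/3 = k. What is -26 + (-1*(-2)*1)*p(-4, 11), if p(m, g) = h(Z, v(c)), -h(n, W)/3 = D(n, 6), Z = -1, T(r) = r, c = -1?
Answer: -8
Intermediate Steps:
D(k, d) = 3*k
v(y) = 4
h(n, W) = -9*n
p(m, g) = 9 (p(m, g) = -9*(-1) = 9)
-26 + (-1*(-2)*1)*p(-4, 11) = -26 + (-1*(-2)*1)*9 = -26 + (2*1)*9 = -26 + 2*9 = -26 + 18 = -8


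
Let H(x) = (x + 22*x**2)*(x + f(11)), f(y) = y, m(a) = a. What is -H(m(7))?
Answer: -19530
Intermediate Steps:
H(x) = (11 + x)*(x + 22*x**2) (H(x) = (x + 22*x**2)*(x + 11) = (x + 22*x**2)*(11 + x) = (11 + x)*(x + 22*x**2))
-H(m(7)) = -7*(11 + 22*7**2 + 243*7) = -7*(11 + 22*49 + 1701) = -7*(11 + 1078 + 1701) = -7*2790 = -1*19530 = -19530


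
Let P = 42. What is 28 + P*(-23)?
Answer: -938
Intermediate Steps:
28 + P*(-23) = 28 + 42*(-23) = 28 - 966 = -938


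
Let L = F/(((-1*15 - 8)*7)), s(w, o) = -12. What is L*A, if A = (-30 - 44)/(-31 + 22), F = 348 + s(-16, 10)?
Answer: -1184/69 ≈ -17.159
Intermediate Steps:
F = 336 (F = 348 - 12 = 336)
L = -48/23 (L = 336/(((-1*15 - 8)*7)) = 336/(((-15 - 8)*7)) = 336/((-23*7)) = 336/(-161) = 336*(-1/161) = -48/23 ≈ -2.0870)
A = 74/9 (A = -74/(-9) = -74*(-⅑) = 74/9 ≈ 8.2222)
L*A = -48/23*74/9 = -1184/69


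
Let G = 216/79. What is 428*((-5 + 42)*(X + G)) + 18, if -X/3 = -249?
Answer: 937951866/79 ≈ 1.1873e+7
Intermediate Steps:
X = 747 (X = -3*(-249) = 747)
G = 216/79 (G = 216*(1/79) = 216/79 ≈ 2.7342)
428*((-5 + 42)*(X + G)) + 18 = 428*((-5 + 42)*(747 + 216/79)) + 18 = 428*(37*(59229/79)) + 18 = 428*(2191473/79) + 18 = 937950444/79 + 18 = 937951866/79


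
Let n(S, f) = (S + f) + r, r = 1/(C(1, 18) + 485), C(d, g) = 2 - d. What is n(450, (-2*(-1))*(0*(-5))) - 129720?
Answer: -62825219/486 ≈ -1.2927e+5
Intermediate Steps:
r = 1/486 (r = 1/((2 - 1*1) + 485) = 1/((2 - 1) + 485) = 1/(1 + 485) = 1/486 ≈ 0.0020576)
n(S, f) = 1/486 + S + f (n(S, f) = (S + f) + 1/486 = 1/486 + S + f)
n(450, (-2*(-1))*(0*(-5))) - 129720 = (1/486 + 450 + (-2*(-1))*(0*(-5))) - 129720 = (1/486 + 450 + 2*0) - 129720 = (1/486 + 450 + 0) - 129720 = 218701/486 - 129720 = -62825219/486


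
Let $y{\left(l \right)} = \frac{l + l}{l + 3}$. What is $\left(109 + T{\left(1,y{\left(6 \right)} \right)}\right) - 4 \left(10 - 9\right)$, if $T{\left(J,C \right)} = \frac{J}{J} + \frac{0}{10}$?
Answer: $106$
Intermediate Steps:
$y{\left(l \right)} = \frac{2 l}{3 + l}$
$T{\left(J,C \right)} = 1$ ($T{\left(J,C \right)} = 1 + 0 \cdot \frac{1}{10} = 1 + 0 = 1$)
$\left(109 + T{\left(1,y{\left(6 \right)} \right)}\right) - 4 \left(10 - 9\right) = \left(109 + 1\right) - 4 \left(10 - 9\right) = 110 - 4 = 106$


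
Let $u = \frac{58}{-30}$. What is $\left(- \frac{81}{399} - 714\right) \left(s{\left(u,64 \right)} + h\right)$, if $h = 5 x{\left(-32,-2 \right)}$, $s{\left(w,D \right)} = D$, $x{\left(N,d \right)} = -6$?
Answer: $- \frac{3229626}{133} \approx -24283.0$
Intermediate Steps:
$u = - \frac{29}{15}$ ($u = 58 \left(- \frac{1}{30}\right) = - \frac{29}{15} \approx -1.9333$)
$h = -30$ ($h = 5 \left(-6\right) = -30$)
$\left(- \frac{81}{399} - 714\right) \left(s{\left(u,64 \right)} + h\right) = \left(- \frac{81}{399} - 714\right) \left(64 - 30\right) = \left(\left(-81\right) \frac{1}{399} - 714\right) 34 = \left(- \frac{27}{133} - 714\right) 34 = \left(- \frac{94989}{133}\right) 34 = - \frac{3229626}{133}$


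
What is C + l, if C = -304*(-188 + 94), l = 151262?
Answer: 179838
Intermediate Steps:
C = 28576 (C = -304*(-94) = 28576)
C + l = 28576 + 151262 = 179838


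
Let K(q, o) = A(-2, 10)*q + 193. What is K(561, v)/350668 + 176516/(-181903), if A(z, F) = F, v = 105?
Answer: -60842929579/63787561204 ≈ -0.95384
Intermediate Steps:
K(q, o) = 193 + 10*q (K(q, o) = 10*q + 193 = 193 + 10*q)
K(561, v)/350668 + 176516/(-181903) = (193 + 10*561)/350668 + 176516/(-181903) = (193 + 5610)*(1/350668) + 176516*(-1/181903) = 5803*(1/350668) - 176516/181903 = 5803/350668 - 176516/181903 = -60842929579/63787561204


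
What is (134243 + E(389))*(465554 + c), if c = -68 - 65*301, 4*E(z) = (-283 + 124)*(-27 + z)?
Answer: 106890385147/2 ≈ 5.3445e+10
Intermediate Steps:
E(z) = 4293/4 - 159*z/4 (E(z) = ((-283 + 124)*(-27 + z))/4 = (-159*(-27 + z))/4 = (4293 - 159*z)/4 = 4293/4 - 159*z/4)
c = -19633 (c = -68 - 19565 = -19633)
(134243 + E(389))*(465554 + c) = (134243 + (4293/4 - 159/4*389))*(465554 - 19633) = (134243 + (4293/4 - 61851/4))*445921 = (134243 - 28779/2)*445921 = (239707/2)*445921 = 106890385147/2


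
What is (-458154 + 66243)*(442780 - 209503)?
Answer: -91423822347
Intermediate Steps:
(-458154 + 66243)*(442780 - 209503) = -391911*233277 = -91423822347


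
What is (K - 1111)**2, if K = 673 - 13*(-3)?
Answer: 159201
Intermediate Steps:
K = 712 (K = 673 - 1*(-39) = 673 + 39 = 712)
(K - 1111)**2 = (712 - 1111)**2 = (-399)**2 = 159201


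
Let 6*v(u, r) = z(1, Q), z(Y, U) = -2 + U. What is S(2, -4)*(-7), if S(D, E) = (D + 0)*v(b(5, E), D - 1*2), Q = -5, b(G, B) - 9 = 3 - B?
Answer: 49/3 ≈ 16.333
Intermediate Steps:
b(G, B) = 12 - B (b(G, B) = 9 + (3 - B) = 12 - B)
v(u, r) = -7/6 (v(u, r) = (-2 - 5)/6 = (1/6)*(-7) = -7/6)
S(D, E) = -7*D/6 (S(D, E) = (D + 0)*(-7/6) = D*(-7/6) = -7*D/6)
S(2, -4)*(-7) = -7/6*2*(-7) = -7/3*(-7) = 49/3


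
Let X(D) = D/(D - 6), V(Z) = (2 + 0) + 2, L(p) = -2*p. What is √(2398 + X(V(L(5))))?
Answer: 2*√599 ≈ 48.949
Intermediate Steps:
V(Z) = 4 (V(Z) = 2 + 2 = 4)
X(D) = D/(-6 + D)
√(2398 + X(V(L(5)))) = √(2398 + 4/(-6 + 4)) = √(2398 + 4/(-2)) = √(2398 + 4*(-½)) = √(2398 - 2) = √2396 = 2*√599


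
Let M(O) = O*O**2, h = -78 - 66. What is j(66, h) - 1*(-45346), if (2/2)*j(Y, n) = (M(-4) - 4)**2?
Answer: 49970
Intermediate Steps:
h = -144
M(O) = O**3
j(Y, n) = 4624 (j(Y, n) = ((-4)**3 - 4)**2 = (-64 - 4)**2 = (-68)**2 = 4624)
j(66, h) - 1*(-45346) = 4624 - 1*(-45346) = 4624 + 45346 = 49970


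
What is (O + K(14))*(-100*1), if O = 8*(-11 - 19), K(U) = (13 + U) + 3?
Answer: 21000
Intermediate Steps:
K(U) = 16 + U
O = -240 (O = 8*(-30) = -240)
(O + K(14))*(-100*1) = (-240 + (16 + 14))*(-100*1) = (-240 + 30)*(-100) = -210*(-100) = 21000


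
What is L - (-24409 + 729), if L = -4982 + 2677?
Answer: 21375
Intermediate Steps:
L = -2305
L - (-24409 + 729) = -2305 - (-24409 + 729) = -2305 - 1*(-23680) = -2305 + 23680 = 21375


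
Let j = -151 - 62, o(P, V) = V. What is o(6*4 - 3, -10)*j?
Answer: 2130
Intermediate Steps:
j = -213
o(6*4 - 3, -10)*j = -10*(-213) = 2130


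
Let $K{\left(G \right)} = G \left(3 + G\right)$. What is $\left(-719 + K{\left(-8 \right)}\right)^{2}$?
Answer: $461041$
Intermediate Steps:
$\left(-719 + K{\left(-8 \right)}\right)^{2} = \left(-719 - 8 \left(3 - 8\right)\right)^{2} = \left(-719 - -40\right)^{2} = \left(-719 + 40\right)^{2} = \left(-679\right)^{2} = 461041$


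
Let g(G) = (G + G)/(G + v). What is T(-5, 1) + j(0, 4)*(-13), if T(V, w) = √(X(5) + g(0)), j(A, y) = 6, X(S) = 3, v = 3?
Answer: -78 + √3 ≈ -76.268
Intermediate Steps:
g(G) = 2*G/(3 + G) (g(G) = (G + G)/(G + 3) = (2*G)/(3 + G) = 2*G/(3 + G))
T(V, w) = √3 (T(V, w) = √(3 + 2*0/(3 + 0)) = √(3 + 2*0/3) = √(3 + 2*0*(⅓)) = √(3 + 0) = √3)
T(-5, 1) + j(0, 4)*(-13) = √3 + 6*(-13) = √3 - 78 = -78 + √3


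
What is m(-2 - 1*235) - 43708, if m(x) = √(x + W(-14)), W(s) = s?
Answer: -43708 + I*√251 ≈ -43708.0 + 15.843*I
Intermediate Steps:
m(x) = √(-14 + x) (m(x) = √(x - 14) = √(-14 + x))
m(-2 - 1*235) - 43708 = √(-14 + (-2 - 1*235)) - 43708 = √(-14 + (-2 - 235)) - 43708 = √(-14 - 237) - 43708 = √(-251) - 43708 = I*√251 - 43708 = -43708 + I*√251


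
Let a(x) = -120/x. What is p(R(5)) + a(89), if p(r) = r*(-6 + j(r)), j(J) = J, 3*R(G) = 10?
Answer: -8200/801 ≈ -10.237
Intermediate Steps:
R(G) = 10/3 (R(G) = (⅓)*10 = 10/3)
p(r) = r*(-6 + r)
p(R(5)) + a(89) = 10*(-6 + 10/3)/3 - 120/89 = (10/3)*(-8/3) - 120*1/89 = -80/9 - 120/89 = -8200/801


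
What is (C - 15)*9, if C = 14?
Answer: -9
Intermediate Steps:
(C - 15)*9 = (14 - 15)*9 = -1*9 = -9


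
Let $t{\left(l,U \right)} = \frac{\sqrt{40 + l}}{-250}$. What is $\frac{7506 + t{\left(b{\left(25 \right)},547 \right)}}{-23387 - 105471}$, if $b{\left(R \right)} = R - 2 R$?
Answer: $- \frac{3753}{64429} + \frac{\sqrt{15}}{32214500} \approx -0.05825$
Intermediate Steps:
$b{\left(R \right)} = - R$
$t{\left(l,U \right)} = - \frac{\sqrt{40 + l}}{250}$ ($t{\left(l,U \right)} = \sqrt{40 + l} \left(- \frac{1}{250}\right) = - \frac{\sqrt{40 + l}}{250}$)
$\frac{7506 + t{\left(b{\left(25 \right)},547 \right)}}{-23387 - 105471} = \frac{7506 - \frac{\sqrt{40 - 25}}{250}}{-23387 - 105471} = \frac{7506 - \frac{\sqrt{40 - 25}}{250}}{-128858} = \left(7506 - \frac{\sqrt{15}}{250}\right) \left(- \frac{1}{128858}\right) = - \frac{3753}{64429} + \frac{\sqrt{15}}{32214500}$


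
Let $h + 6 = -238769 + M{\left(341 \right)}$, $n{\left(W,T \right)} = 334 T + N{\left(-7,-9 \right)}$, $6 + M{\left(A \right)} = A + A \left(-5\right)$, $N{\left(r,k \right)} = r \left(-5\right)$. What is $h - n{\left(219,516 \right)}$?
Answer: $-412524$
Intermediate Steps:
$N{\left(r,k \right)} = - 5 r$
$M{\left(A \right)} = -6 - 4 A$ ($M{\left(A \right)} = -6 + \left(A + A \left(-5\right)\right) = -6 + \left(A - 5 A\right) = -6 - 4 A$)
$n{\left(W,T \right)} = 35 + 334 T$ ($n{\left(W,T \right)} = 334 T - -35 = 334 T + 35 = 35 + 334 T$)
$h = -240145$ ($h = -6 - 240139 = -240145$)
$h - n{\left(219,516 \right)} = -240145 - \left(35 + 334 \cdot 516\right) = -240145 - \left(35 + 172344\right) = -240145 - 172379 = -412524$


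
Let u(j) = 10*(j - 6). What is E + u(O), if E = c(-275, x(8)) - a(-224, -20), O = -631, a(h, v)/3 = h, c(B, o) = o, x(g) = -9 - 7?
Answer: -5714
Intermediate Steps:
x(g) = -16
a(h, v) = 3*h
u(j) = -60 + 10*j (u(j) = 10*(-6 + j) = -60 + 10*j)
E = 656 (E = -16 - 3*(-224) = -16 - 1*(-672) = -16 + 672 = 656)
E + u(O) = 656 + (-60 + 10*(-631)) = 656 + (-60 - 6310) = 656 - 6370 = -5714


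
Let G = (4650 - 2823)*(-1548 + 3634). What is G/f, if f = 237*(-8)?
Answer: -635187/316 ≈ -2010.1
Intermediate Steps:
f = -1896
G = 3811122 (G = 1827*2086 = 3811122)
G/f = 3811122/(-1896) = 3811122*(-1/1896) = -635187/316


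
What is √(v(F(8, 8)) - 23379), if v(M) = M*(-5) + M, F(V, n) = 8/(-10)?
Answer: I*√584395/5 ≈ 152.89*I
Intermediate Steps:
F(V, n) = -⅘ (F(V, n) = 8*(-⅒) = -⅘)
v(M) = -4*M (v(M) = -5*M + M = -4*M)
√(v(F(8, 8)) - 23379) = √(-4*(-⅘) - 23379) = √(16/5 - 23379) = √(-116879/5) = I*√584395/5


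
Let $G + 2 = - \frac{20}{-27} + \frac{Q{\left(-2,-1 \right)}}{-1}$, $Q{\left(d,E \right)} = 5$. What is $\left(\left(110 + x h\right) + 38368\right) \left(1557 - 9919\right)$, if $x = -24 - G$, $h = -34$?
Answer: $- \frac{8823515504}{27} \approx -3.268 \cdot 10^{8}$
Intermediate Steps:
$G = - \frac{169}{27}$ ($G = -2 + \left(- \frac{20}{-27} + \frac{5}{-1}\right) = -2 + \left(\left(-20\right) \left(- \frac{1}{27}\right) + 5 \left(-1\right)\right) = -2 + \left(\frac{20}{27} - 5\right) = -2 - \frac{115}{27} = - \frac{169}{27} \approx -6.2593$)
$x = - \frac{479}{27}$ ($x = -24 - - \frac{169}{27} = -24 + \frac{169}{27} = - \frac{479}{27} \approx -17.741$)
$\left(\left(110 + x h\right) + 38368\right) \left(1557 - 9919\right) = \left(\left(110 - - \frac{16286}{27}\right) + 38368\right) \left(1557 - 9919\right) = \left(\left(110 + \frac{16286}{27}\right) + 38368\right) \left(-8362\right) = \left(\frac{19256}{27} + 38368\right) \left(-8362\right) = \frac{1055192}{27} \left(-8362\right) = - \frac{8823515504}{27}$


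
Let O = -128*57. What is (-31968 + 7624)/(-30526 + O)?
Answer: 12172/18911 ≈ 0.64365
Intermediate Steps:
O = -7296
(-31968 + 7624)/(-30526 + O) = (-31968 + 7624)/(-30526 - 7296) = -24344/(-37822) = -24344*(-1/37822) = 12172/18911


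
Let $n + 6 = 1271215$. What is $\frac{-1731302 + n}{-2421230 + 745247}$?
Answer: $\frac{460093}{1675983} \approx 0.27452$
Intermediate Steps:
$n = 1271209$ ($n = -6 + 1271215 = 1271209$)
$\frac{-1731302 + n}{-2421230 + 745247} = \frac{-1731302 + 1271209}{-2421230 + 745247} = - \frac{460093}{-1675983} = \left(-460093\right) \left(- \frac{1}{1675983}\right) = \frac{460093}{1675983}$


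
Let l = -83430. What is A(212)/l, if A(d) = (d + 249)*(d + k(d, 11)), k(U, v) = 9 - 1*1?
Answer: -10142/8343 ≈ -1.2156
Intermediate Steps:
k(U, v) = 8 (k(U, v) = 9 - 1 = 8)
A(d) = (8 + d)*(249 + d) (A(d) = (d + 249)*(d + 8) = (249 + d)*(8 + d) = (8 + d)*(249 + d))
A(212)/l = (1992 + 212**2 + 257*212)/(-83430) = (1992 + 44944 + 54484)*(-1/83430) = 101420*(-1/83430) = -10142/8343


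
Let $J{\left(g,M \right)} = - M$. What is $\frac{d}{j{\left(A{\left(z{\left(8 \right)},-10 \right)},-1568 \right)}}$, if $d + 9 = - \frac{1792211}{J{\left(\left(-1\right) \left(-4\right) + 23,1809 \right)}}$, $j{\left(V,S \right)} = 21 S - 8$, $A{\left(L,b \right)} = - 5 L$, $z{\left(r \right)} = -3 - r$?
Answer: $- \frac{887965}{29790612} \approx -0.029807$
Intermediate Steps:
$j{\left(V,S \right)} = -8 + 21 S$
$d = \frac{1775930}{1809}$ ($d = -9 - \frac{1792211}{\left(-1\right) 1809} = -9 - \frac{1792211}{-1809} = -9 - - \frac{1792211}{1809} = -9 + \frac{1792211}{1809} = \frac{1775930}{1809} \approx 981.72$)
$\frac{d}{j{\left(A{\left(z{\left(8 \right)},-10 \right)},-1568 \right)}} = \frac{1775930}{1809 \left(-8 + 21 \left(-1568\right)\right)} = \frac{1775930}{1809 \left(-8 - 32928\right)} = \frac{1775930}{1809 \left(-32936\right)} = \frac{1775930}{1809} \left(- \frac{1}{32936}\right) = - \frac{887965}{29790612}$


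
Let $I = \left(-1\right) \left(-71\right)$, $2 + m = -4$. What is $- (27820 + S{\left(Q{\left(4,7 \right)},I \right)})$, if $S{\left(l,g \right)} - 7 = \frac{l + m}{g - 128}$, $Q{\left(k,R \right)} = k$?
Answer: $- \frac{1586141}{57} \approx -27827.0$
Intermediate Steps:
$m = -6$ ($m = -2 - 4 = -6$)
$I = 71$
$S{\left(l,g \right)} = 7 + \frac{-6 + l}{-128 + g}$ ($S{\left(l,g \right)} = 7 + \frac{l - 6}{g - 128} = 7 + \frac{-6 + l}{-128 + g}$)
$- (27820 + S{\left(Q{\left(4,7 \right)},I \right)}) = - (27820 + \frac{-902 + 4 + 7 \cdot 71}{-128 + 71}) = - (27820 + \frac{-902 + 4 + 497}{-57}) = - (27820 - - \frac{401}{57}) = - (27820 + \frac{401}{57}) = \left(-1\right) \frac{1586141}{57} = - \frac{1586141}{57}$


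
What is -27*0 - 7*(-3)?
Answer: 21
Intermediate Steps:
-27*0 - 7*(-3) = 0 + 21 = 21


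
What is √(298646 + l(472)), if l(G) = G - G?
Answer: √298646 ≈ 546.49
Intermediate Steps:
l(G) = 0
√(298646 + l(472)) = √(298646 + 0) = √298646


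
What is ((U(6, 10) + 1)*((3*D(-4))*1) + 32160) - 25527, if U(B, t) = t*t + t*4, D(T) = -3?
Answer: 5364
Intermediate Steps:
U(B, t) = t**2 + 4*t
((U(6, 10) + 1)*((3*D(-4))*1) + 32160) - 25527 = ((10*(4 + 10) + 1)*((3*(-3))*1) + 32160) - 25527 = ((10*14 + 1)*(-9*1) + 32160) - 25527 = ((140 + 1)*(-9) + 32160) - 25527 = (141*(-9) + 32160) - 25527 = (-1269 + 32160) - 25527 = 30891 - 25527 = 5364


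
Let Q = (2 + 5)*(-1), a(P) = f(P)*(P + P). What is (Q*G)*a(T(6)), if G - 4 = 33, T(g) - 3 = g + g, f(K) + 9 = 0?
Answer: 69930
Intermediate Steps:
f(K) = -9 (f(K) = -9 + 0 = -9)
T(g) = 3 + 2*g (T(g) = 3 + (g + g) = 3 + 2*g)
a(P) = -18*P (a(P) = -9*(P + P) = -18*P)
Q = -7 (Q = 7*(-1) = -7)
G = 37 (G = 4 + 33 = 37)
(Q*G)*a(T(6)) = (-7*37)*(-18*(3 + 2*6)) = -(-4662)*(3 + 12) = -(-4662)*15 = -259*(-270) = 69930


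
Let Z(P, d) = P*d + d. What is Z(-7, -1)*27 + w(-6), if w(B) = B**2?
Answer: 198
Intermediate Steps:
Z(P, d) = d + P*d
Z(-7, -1)*27 + w(-6) = -(1 - 7)*27 + (-6)**2 = -1*(-6)*27 + 36 = 6*27 + 36 = 162 + 36 = 198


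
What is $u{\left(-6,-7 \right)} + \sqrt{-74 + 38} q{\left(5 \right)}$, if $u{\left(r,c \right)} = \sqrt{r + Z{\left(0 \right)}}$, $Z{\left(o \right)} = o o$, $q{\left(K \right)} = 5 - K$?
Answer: $i \sqrt{6} \approx 2.4495 i$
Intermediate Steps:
$Z{\left(o \right)} = o^{2}$
$u{\left(r,c \right)} = \sqrt{r}$ ($u{\left(r,c \right)} = \sqrt{r + 0^{2}} = \sqrt{r + 0} = \sqrt{r}$)
$u{\left(-6,-7 \right)} + \sqrt{-74 + 38} q{\left(5 \right)} = \sqrt{-6} + \sqrt{-74 + 38} \left(5 - 5\right) = i \sqrt{6} + \sqrt{-36} \left(5 - 5\right) = i \sqrt{6} + 6 i 0 = i \sqrt{6} + 0 = i \sqrt{6}$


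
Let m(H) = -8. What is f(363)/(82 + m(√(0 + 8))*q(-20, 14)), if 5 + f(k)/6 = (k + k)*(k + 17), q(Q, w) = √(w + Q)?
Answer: 33932625/1777 + 3310500*I*√6/1777 ≈ 19095.0 + 4563.3*I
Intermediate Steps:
q(Q, w) = √(Q + w)
f(k) = -30 + 12*k*(17 + k) (f(k) = -30 + 6*((k + k)*(k + 17)) = -30 + 6*((2*k)*(17 + k)) = -30 + 6*(2*k*(17 + k)) = -30 + 12*k*(17 + k))
f(363)/(82 + m(√(0 + 8))*q(-20, 14)) = (-30 + 12*363² + 204*363)/(82 - 8*√(-20 + 14)) = (-30 + 12*131769 + 74052)/(82 - 8*I*√6) = (-30 + 1581228 + 74052)/(82 - 8*I*√6) = 1655250/(82 - 8*I*√6)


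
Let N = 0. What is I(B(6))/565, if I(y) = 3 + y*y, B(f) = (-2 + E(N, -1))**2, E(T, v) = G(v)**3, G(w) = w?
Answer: 84/565 ≈ 0.14867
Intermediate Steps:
E(T, v) = v**3
B(f) = 9 (B(f) = (-2 + (-1)**3)**2 = (-2 - 1)**2 = (-3)**2 = 9)
I(y) = 3 + y**2
I(B(6))/565 = (3 + 9**2)/565 = (3 + 81)*(1/565) = 84*(1/565) = 84/565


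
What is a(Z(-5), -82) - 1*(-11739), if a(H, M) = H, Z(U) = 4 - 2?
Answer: 11741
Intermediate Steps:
Z(U) = 2
a(Z(-5), -82) - 1*(-11739) = 2 - 1*(-11739) = 2 + 11739 = 11741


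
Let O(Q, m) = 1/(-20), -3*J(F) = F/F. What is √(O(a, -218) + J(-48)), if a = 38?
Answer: I*√345/30 ≈ 0.61914*I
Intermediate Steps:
J(F) = -⅓ (J(F) = -F/(3*F) = -⅓*1 = -⅓)
O(Q, m) = -1/20
√(O(a, -218) + J(-48)) = √(-1/20 - ⅓) = √(-23/60) = I*√345/30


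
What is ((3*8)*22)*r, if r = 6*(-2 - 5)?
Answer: -22176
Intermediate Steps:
r = -42 (r = 6*(-7) = -42)
((3*8)*22)*r = ((3*8)*22)*(-42) = (24*22)*(-42) = 528*(-42) = -22176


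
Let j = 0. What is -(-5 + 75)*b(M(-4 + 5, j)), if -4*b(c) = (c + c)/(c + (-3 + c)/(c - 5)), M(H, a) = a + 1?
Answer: 70/3 ≈ 23.333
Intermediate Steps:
M(H, a) = 1 + a
b(c) = -c/(2*(c + (-3 + c)/(-5 + c))) (b(c) = -(c + c)/(4*(c + (-3 + c)/(c - 5))) = -2*c/(4*(c + (-3 + c)/(-5 + c))) = -c/(2*(c + (-3 + c)/(-5 + c))))
-(-5 + 75)*b(M(-4 + 5, j)) = -(-5 + 75)*(1 + 0)*(-5 + (1 + 0))/(2*(3 - (1 + 0)² + 4*(1 + 0))) = -70*(½)*1*(-5 + 1)/(3 - 1*1² + 4*1) = -70*(½)*1*(-4)/(3 - 1*1 + 4) = -70*(½)*1*(-4)/(3 - 1 + 4) = -70*(½)*1*(-4)/6 = -70*(½)*1*(⅙)*(-4) = -70*(-1)/3 = -1*(-70/3) = 70/3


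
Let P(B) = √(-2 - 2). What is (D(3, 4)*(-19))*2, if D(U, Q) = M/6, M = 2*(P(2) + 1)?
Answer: -38/3 - 76*I/3 ≈ -12.667 - 25.333*I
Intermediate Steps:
P(B) = 2*I (P(B) = √(-4) = 2*I)
M = 2 + 4*I (M = 2*(2*I + 1) = 2*(1 + 2*I) = 2 + 4*I ≈ 2.0 + 4.0*I)
D(U, Q) = ⅓ + 2*I/3 (D(U, Q) = (2 + 4*I)/6 = (2 + 4*I)*(⅙) = ⅓ + 2*I/3)
(D(3, 4)*(-19))*2 = ((⅓ + 2*I/3)*(-19))*2 = (-19/3 - 38*I/3)*2 = -38/3 - 76*I/3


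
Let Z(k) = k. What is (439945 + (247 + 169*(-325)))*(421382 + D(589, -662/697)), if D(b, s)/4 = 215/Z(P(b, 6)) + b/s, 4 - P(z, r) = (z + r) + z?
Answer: 3151758351225917/19529 ≈ 1.6139e+11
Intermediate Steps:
P(z, r) = 4 - r - 2*z (P(z, r) = 4 - ((z + r) + z) = 4 - ((r + z) + z) = 4 - (r + 2*z) = 4 + (-r - 2*z) = 4 - r - 2*z)
D(b, s) = 860/(-2 - 2*b) + 4*b/s (D(b, s) = 4*(215/(4 - 1*6 - 2*b) + b/s) = 4*(215/(4 - 6 - 2*b) + b/s) = 4*(215/(-2 - 2*b) + b/s) = 860/(-2 - 2*b) + 4*b/s)
(439945 + (247 + 169*(-325)))*(421382 + D(589, -662/697)) = (439945 + (247 + 169*(-325)))*(421382 + 2*(-(-142330)/697 + 2*589*(1 + 589))/(((-662/697))*(1 + 589))) = (439945 + (247 - 54925))*(421382 + 2*(-(-142330)/697 + 2*589*590)/(-662*1/697*590)) = (439945 - 54678)*(421382 + 2*(1/590)*(-215*(-662/697) + 695020)/(-662/697)) = 385267*(421382 + 2*(-697/662)*(1/590)*(142330/697 + 695020)) = 385267*(421382 + 2*(-697/662)*(1/590)*(484571270/697)) = 385267*(421382 - 48457127/19529) = 385267*(8180711951/19529) = 3151758351225917/19529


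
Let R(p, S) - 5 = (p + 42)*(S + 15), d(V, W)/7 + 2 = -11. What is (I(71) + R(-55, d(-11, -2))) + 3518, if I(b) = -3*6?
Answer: 4493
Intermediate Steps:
d(V, W) = -91 (d(V, W) = -14 + 7*(-11) = -14 - 77 = -91)
R(p, S) = 5 + (15 + S)*(42 + p) (R(p, S) = 5 + (p + 42)*(S + 15) = 5 + (42 + p)*(15 + S) = 5 + (15 + S)*(42 + p))
I(b) = -18
(I(71) + R(-55, d(-11, -2))) + 3518 = (-18 + (635 + 15*(-55) + 42*(-91) - 91*(-55))) + 3518 = (-18 + (635 - 825 - 3822 + 5005)) + 3518 = (-18 + 993) + 3518 = 975 + 3518 = 4493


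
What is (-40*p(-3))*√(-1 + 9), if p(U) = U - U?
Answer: 0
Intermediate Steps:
p(U) = 0
(-40*p(-3))*√(-1 + 9) = (-40*0)*√(-1 + 9) = 0*√8 = 0*(2*√2) = 0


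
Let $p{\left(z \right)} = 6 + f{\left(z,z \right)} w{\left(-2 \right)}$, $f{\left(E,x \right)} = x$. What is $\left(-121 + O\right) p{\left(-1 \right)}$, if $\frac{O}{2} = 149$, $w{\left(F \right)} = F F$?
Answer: $354$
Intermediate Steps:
$w{\left(F \right)} = F^{2}$
$O = 298$ ($O = 2 \cdot 149 = 298$)
$p{\left(z \right)} = 6 + 4 z$ ($p{\left(z \right)} = 6 + z \left(-2\right)^{2} = 6 + z 4 = 6 + 4 z$)
$\left(-121 + O\right) p{\left(-1 \right)} = \left(-121 + 298\right) \left(6 + 4 \left(-1\right)\right) = 177 \left(6 - 4\right) = 177 \cdot 2 = 354$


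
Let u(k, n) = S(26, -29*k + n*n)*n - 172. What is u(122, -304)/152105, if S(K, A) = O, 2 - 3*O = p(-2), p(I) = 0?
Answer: -1124/456315 ≈ -0.0024632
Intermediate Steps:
O = ⅔ (O = ⅔ - ⅓*0 = ⅔ + 0 = ⅔ ≈ 0.66667)
S(K, A) = ⅔
u(k, n) = -172 + 2*n/3 (u(k, n) = 2*n/3 - 172 = -172 + 2*n/3)
u(122, -304)/152105 = (-172 + (⅔)*(-304))/152105 = (-172 - 608/3)*(1/152105) = -1124/3*1/152105 = -1124/456315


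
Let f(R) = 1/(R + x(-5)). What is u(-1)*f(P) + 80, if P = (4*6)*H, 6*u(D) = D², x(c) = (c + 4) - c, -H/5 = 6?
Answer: 343679/4296 ≈ 80.000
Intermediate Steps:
H = -30 (H = -5*6 = -30)
x(c) = 4 (x(c) = (4 + c) - c = 4)
u(D) = D²/6
P = -720 (P = (4*6)*(-30) = 24*(-30) = -720)
f(R) = 1/(4 + R) (f(R) = 1/(R + 4) = 1/(4 + R))
u(-1)*f(P) + 80 = ((⅙)*(-1)²)/(4 - 720) + 80 = ((⅙)*1)/(-716) + 80 = (⅙)*(-1/716) + 80 = -1/4296 + 80 = 343679/4296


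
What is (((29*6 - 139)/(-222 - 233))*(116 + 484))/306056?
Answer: -75/497341 ≈ -0.00015080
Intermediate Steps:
(((29*6 - 139)/(-222 - 233))*(116 + 484))/306056 = (((174 - 139)/(-455))*600)*(1/306056) = ((35*(-1/455))*600)*(1/306056) = -1/13*600*(1/306056) = -600/13*1/306056 = -75/497341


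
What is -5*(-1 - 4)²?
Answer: -125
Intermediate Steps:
-5*(-1 - 4)² = -5*(-5)² = -5*25 = -125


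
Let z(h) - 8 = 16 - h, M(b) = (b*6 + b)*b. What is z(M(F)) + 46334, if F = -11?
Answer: 45511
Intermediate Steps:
M(b) = 7*b**2 (M(b) = (6*b + b)*b = (7*b)*b = 7*b**2)
z(h) = 24 - h (z(h) = 8 + (16 - h) = 24 - h)
z(M(F)) + 46334 = (24 - 7*(-11)**2) + 46334 = (24 - 7*121) + 46334 = (24 - 1*847) + 46334 = (24 - 847) + 46334 = -823 + 46334 = 45511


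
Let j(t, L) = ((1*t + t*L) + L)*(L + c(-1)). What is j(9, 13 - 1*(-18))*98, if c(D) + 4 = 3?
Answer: 937860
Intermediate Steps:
c(D) = -1 (c(D) = -4 + 3 = -1)
j(t, L) = (-1 + L)*(L + t + L*t) (j(t, L) = ((1*t + t*L) + L)*(L - 1) = ((t + L*t) + L)*(-1 + L) = (L + t + L*t)*(-1 + L) = (-1 + L)*(L + t + L*t))
j(9, 13 - 1*(-18))*98 = ((13 - 1*(-18))**2 - (13 - 1*(-18)) - 1*9 + 9*(13 - 1*(-18))**2)*98 = ((13 + 18)**2 - (13 + 18) - 9 + 9*(13 + 18)**2)*98 = (31**2 - 1*31 - 9 + 9*31**2)*98 = (961 - 31 - 9 + 9*961)*98 = (961 - 31 - 9 + 8649)*98 = 9570*98 = 937860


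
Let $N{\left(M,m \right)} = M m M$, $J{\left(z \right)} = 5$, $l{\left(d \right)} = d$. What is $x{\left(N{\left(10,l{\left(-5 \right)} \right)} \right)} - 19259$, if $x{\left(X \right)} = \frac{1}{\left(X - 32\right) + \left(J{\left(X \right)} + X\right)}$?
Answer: $- \frac{19778994}{1027} \approx -19259.0$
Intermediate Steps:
$N{\left(M,m \right)} = m M^{2}$ ($N{\left(M,m \right)} = M M m = m M^{2}$)
$x{\left(X \right)} = \frac{1}{-27 + 2 X}$ ($x{\left(X \right)} = \frac{1}{\left(X - 32\right) + \left(5 + X\right)} = \frac{1}{\left(-32 + X\right) + \left(5 + X\right)} = \frac{1}{-27 + 2 X}$)
$x{\left(N{\left(10,l{\left(-5 \right)} \right)} \right)} - 19259 = \frac{1}{-27 + 2 \left(- 5 \cdot 10^{2}\right)} - 19259 = \frac{1}{-27 + 2 \left(\left(-5\right) 100\right)} - 19259 = \frac{1}{-27 + 2 \left(-500\right)} - 19259 = \frac{1}{-27 - 1000} - 19259 = \frac{1}{-1027} - 19259 = - \frac{1}{1027} - 19259 = - \frac{19778994}{1027}$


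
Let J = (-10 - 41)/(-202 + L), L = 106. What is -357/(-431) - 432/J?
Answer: -5952075/7327 ≈ -812.35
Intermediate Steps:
J = 17/32 (J = (-10 - 41)/(-202 + 106) = -51/(-96) = -51*(-1/96) = 17/32 ≈ 0.53125)
-357/(-431) - 432/J = -357/(-431) - 432/17/32 = -357*(-1/431) - 432*32/17 = 357/431 - 13824/17 = -5952075/7327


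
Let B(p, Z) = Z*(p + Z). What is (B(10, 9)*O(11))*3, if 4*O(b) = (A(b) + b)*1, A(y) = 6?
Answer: 8721/4 ≈ 2180.3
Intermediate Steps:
B(p, Z) = Z*(Z + p)
O(b) = 3/2 + b/4 (O(b) = ((6 + b)*1)/4 = (6 + b)/4 = 3/2 + b/4)
(B(10, 9)*O(11))*3 = ((9*(9 + 10))*(3/2 + (1/4)*11))*3 = ((9*19)*(3/2 + 11/4))*3 = (171*(17/4))*3 = (2907/4)*3 = 8721/4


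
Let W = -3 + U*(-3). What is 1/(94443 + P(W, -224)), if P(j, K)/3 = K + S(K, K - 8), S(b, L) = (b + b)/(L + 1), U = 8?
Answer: 11/1031545 ≈ 1.0664e-5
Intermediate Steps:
W = -27 (W = -3 + 8*(-3) = -3 - 24 = -27)
S(b, L) = 2*b/(1 + L) (S(b, L) = (2*b)/(1 + L) = 2*b/(1 + L))
P(j, K) = 3*K + 6*K/(-7 + K) (P(j, K) = 3*(K + 2*K/(1 + (K - 8))) = 3*(K + 2*K/(1 + (-8 + K))) = 3*(K + 2*K/(-7 + K)) = 3*K + 6*K/(-7 + K))
1/(94443 + P(W, -224)) = 1/(94443 + 3*(-224)*(-5 - 224)/(-7 - 224)) = 1/(94443 + 3*(-224)*(-229)/(-231)) = 1/(94443 + 3*(-224)*(-1/231)*(-229)) = 1/(94443 - 7328/11) = 1/(1031545/11) = 11/1031545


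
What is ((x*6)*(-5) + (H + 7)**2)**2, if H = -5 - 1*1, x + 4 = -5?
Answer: 73441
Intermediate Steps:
x = -9 (x = -4 - 5 = -9)
H = -6 (H = -5 - 1 = -6)
((x*6)*(-5) + (H + 7)**2)**2 = (-9*6*(-5) + (-6 + 7)**2)**2 = (-54*(-5) + 1**2)**2 = (270 + 1)**2 = 271**2 = 73441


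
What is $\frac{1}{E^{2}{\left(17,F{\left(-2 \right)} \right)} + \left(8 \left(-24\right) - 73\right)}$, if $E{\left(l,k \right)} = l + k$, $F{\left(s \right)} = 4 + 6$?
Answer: $\frac{1}{464} \approx 0.0021552$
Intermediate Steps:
$F{\left(s \right)} = 10$
$E{\left(l,k \right)} = k + l$
$\frac{1}{E^{2}{\left(17,F{\left(-2 \right)} \right)} + \left(8 \left(-24\right) - 73\right)} = \frac{1}{\left(10 + 17\right)^{2} + \left(8 \left(-24\right) - 73\right)} = \frac{1}{27^{2} - 265} = \frac{1}{729 - 265} = \frac{1}{464}$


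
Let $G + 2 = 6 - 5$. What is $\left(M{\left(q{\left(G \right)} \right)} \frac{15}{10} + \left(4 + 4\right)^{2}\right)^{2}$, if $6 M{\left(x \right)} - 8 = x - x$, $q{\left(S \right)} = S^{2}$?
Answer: $4356$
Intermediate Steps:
$G = -1$ ($G = -2 + \left(6 - 5\right) = -2 + 1 = -1$)
$M{\left(x \right)} = \frac{4}{3}$ ($M{\left(x \right)} = \frac{4}{3} + \frac{x - x}{6} = \frac{4}{3} + \frac{1}{6} \cdot 0 = \frac{4}{3} + 0 = \frac{4}{3}$)
$\left(M{\left(q{\left(G \right)} \right)} \frac{15}{10} + \left(4 + 4\right)^{2}\right)^{2} = \left(\frac{4 \cdot \frac{15}{10}}{3} + \left(4 + 4\right)^{2}\right)^{2} = \left(\frac{4 \cdot 15 \cdot \frac{1}{10}}{3} + 8^{2}\right)^{2} = \left(\frac{4}{3} \cdot \frac{3}{2} + 64\right)^{2} = \left(2 + 64\right)^{2} = 66^{2} = 4356$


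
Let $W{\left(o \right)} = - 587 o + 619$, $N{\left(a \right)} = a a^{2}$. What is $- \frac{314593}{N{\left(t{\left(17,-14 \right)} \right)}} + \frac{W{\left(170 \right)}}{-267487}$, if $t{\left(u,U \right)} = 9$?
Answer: $- \frac{84077242132}{194998023} \approx -431.17$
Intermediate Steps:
$N{\left(a \right)} = a^{3}$
$W{\left(o \right)} = 619 - 587 o$
$- \frac{314593}{N{\left(t{\left(17,-14 \right)} \right)}} + \frac{W{\left(170 \right)}}{-267487} = - \frac{314593}{9^{3}} + \frac{619 - 99790}{-267487} = - \frac{314593}{729} + \left(619 - 99790\right) \left(- \frac{1}{267487}\right) = \left(-314593\right) \frac{1}{729} - - \frac{99171}{267487} = - \frac{314593}{729} + \frac{99171}{267487} = - \frac{84077242132}{194998023}$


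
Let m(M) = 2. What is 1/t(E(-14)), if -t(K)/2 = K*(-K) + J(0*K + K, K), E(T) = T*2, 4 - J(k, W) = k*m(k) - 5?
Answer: 1/1438 ≈ 0.00069541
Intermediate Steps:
J(k, W) = 9 - 2*k (J(k, W) = 4 - (k*2 - 5) = 4 - (2*k - 5) = 4 - (-5 + 2*k) = 4 + (5 - 2*k) = 9 - 2*k)
E(T) = 2*T
t(K) = -18 + 2*K² + 4*K (t(K) = -2*(K*(-K) + (9 - 2*(0*K + K))) = -2*(-K² + (9 - 2*(0 + K))) = -2*(-K² + (9 - 2*K)) = -2*(9 - K² - 2*K) = -18 + 2*K² + 4*K)
1/t(E(-14)) = 1/(-18 + 2*(2*(-14))² + 4*(2*(-14))) = 1/(-18 + 2*(-28)² + 4*(-28)) = 1/(-18 + 2*784 - 112) = 1/(-18 + 1568 - 112) = 1/1438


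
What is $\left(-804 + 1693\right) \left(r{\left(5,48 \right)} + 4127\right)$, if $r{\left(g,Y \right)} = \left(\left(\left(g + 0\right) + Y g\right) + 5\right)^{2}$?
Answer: $59231403$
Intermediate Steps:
$r{\left(g,Y \right)} = \left(5 + g + Y g\right)^{2}$ ($r{\left(g,Y \right)} = \left(\left(g + Y g\right) + 5\right)^{2} = \left(5 + g + Y g\right)^{2}$)
$\left(-804 + 1693\right) \left(r{\left(5,48 \right)} + 4127\right) = \left(-804 + 1693\right) \left(\left(5 + 5 + 48 \cdot 5\right)^{2} + 4127\right) = 889 \left(\left(5 + 5 + 240\right)^{2} + 4127\right) = 889 \left(250^{2} + 4127\right) = 889 \left(62500 + 4127\right) = 889 \cdot 66627 = 59231403$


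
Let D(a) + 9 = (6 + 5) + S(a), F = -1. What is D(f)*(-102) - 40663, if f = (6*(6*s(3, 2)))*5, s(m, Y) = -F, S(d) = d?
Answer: -59227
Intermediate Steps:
s(m, Y) = 1 (s(m, Y) = -1*(-1) = 1)
f = 180 (f = (6*(6*1))*5 = (6*6)*5 = 36*5 = 180)
D(a) = 2 + a (D(a) = -9 + ((6 + 5) + a) = -9 + (11 + a) = 2 + a)
D(f)*(-102) - 40663 = (2 + 180)*(-102) - 40663 = 182*(-102) - 40663 = -18564 - 40663 = -59227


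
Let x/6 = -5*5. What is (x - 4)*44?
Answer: -6776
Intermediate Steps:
x = -150 (x = 6*(-5*5) = 6*(-1*25) = 6*(-25) = -150)
(x - 4)*44 = (-150 - 4)*44 = -154*44 = -6776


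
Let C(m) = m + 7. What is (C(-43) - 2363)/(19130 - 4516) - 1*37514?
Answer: -548231995/14614 ≈ -37514.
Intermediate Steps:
C(m) = 7 + m
(C(-43) - 2363)/(19130 - 4516) - 1*37514 = ((7 - 43) - 2363)/(19130 - 4516) - 1*37514 = (-36 - 2363)/14614 - 37514 = -2399*1/14614 - 37514 = -2399/14614 - 37514 = -548231995/14614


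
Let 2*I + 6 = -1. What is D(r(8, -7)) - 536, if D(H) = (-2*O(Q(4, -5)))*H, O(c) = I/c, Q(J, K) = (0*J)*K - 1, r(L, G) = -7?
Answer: -487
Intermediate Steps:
I = -7/2 (I = -3 + (½)*(-1) = -3 - ½ = -7/2 ≈ -3.5000)
Q(J, K) = -1 (Q(J, K) = 0*K - 1 = 0 - 1 = -1)
O(c) = -7/(2*c)
D(H) = -7*H (D(H) = (-(-7)/(-1))*H = (-(-7)*(-1))*H = (-2*7/2)*H = -7*H)
D(r(8, -7)) - 536 = -7*(-7) - 536 = 49 - 536 = -487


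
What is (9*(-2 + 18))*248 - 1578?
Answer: 34134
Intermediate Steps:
(9*(-2 + 18))*248 - 1578 = (9*16)*248 - 1578 = 144*248 - 1578 = 35712 - 1578 = 34134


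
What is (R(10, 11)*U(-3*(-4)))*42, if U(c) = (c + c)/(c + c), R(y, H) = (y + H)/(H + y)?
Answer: 42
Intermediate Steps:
R(y, H) = 1 (R(y, H) = (H + y)/(H + y) = 1)
U(c) = 1 (U(c) = (2*c)/((2*c)) = (2*c)*(1/(2*c)) = 1)
(R(10, 11)*U(-3*(-4)))*42 = (1*1)*42 = 1*42 = 42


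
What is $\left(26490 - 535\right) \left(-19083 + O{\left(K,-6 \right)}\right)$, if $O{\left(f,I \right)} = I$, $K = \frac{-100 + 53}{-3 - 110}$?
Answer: $-495454995$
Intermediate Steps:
$K = \frac{47}{113}$ ($K = - \frac{47}{-113} = \left(-47\right) \left(- \frac{1}{113}\right) = \frac{47}{113} \approx 0.41593$)
$\left(26490 - 535\right) \left(-19083 + O{\left(K,-6 \right)}\right) = \left(26490 - 535\right) \left(-19083 - 6\right) = 25955 \left(-19089\right) = -495454995$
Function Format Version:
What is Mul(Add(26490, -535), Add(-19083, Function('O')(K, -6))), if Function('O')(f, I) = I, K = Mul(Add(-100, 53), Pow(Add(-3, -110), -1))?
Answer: -495454995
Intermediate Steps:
K = Rational(47, 113) (K = Mul(-47, Pow(-113, -1)) = Mul(-47, Rational(-1, 113)) = Rational(47, 113) ≈ 0.41593)
Mul(Add(26490, -535), Add(-19083, Function('O')(K, -6))) = Mul(Add(26490, -535), Add(-19083, -6)) = Mul(25955, -19089) = -495454995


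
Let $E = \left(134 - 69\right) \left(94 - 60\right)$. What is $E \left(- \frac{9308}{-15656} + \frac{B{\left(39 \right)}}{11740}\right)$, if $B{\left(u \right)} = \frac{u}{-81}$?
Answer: $\frac{81500554369}{62032986} \approx 1313.8$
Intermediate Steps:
$B{\left(u \right)} = - \frac{u}{81}$ ($B{\left(u \right)} = u \left(- \frac{1}{81}\right) = - \frac{u}{81}$)
$E = 2210$ ($E = 65 \cdot 34 = 2210$)
$E \left(- \frac{9308}{-15656} + \frac{B{\left(39 \right)}}{11740}\right) = 2210 \left(- \frac{9308}{-15656} + \frac{\left(- \frac{1}{81}\right) 39}{11740}\right) = 2210 \left(\left(-9308\right) \left(- \frac{1}{15656}\right) - \frac{13}{316980}\right) = 2210 \left(\frac{2327}{3914} - \frac{13}{316980}\right) = 2210 \cdot \frac{368780789}{620329860} = \frac{81500554369}{62032986}$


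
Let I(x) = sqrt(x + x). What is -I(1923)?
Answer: -sqrt(3846) ≈ -62.016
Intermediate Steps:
I(x) = sqrt(2)*sqrt(x) (I(x) = sqrt(2*x) = sqrt(2)*sqrt(x))
-I(1923) = -sqrt(2)*sqrt(1923) = -sqrt(3846)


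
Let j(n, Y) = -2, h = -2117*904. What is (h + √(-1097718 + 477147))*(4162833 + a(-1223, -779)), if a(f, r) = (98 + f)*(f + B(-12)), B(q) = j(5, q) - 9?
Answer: -10623485010744 + 5551083*I*√620571 ≈ -1.0623e+13 + 4.3729e+9*I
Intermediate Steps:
h = -1913768
B(q) = -11 (B(q) = -2 - 9 = -11)
a(f, r) = (-11 + f)*(98 + f) (a(f, r) = (98 + f)*(f - 11) = (98 + f)*(-11 + f) = (-11 + f)*(98 + f))
(h + √(-1097718 + 477147))*(4162833 + a(-1223, -779)) = (-1913768 + √(-1097718 + 477147))*(4162833 + (-1078 + (-1223)² + 87*(-1223))) = (-1913768 + √(-620571))*(4162833 + (-1078 + 1495729 - 106401)) = (-1913768 + I*√620571)*(4162833 + 1388250) = (-1913768 + I*√620571)*5551083 = -10623485010744 + 5551083*I*√620571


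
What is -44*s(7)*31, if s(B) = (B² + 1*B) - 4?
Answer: -70928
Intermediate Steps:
s(B) = -4 + B + B² (s(B) = (B² + B) - 4 = (B + B²) - 4 = -4 + B + B²)
-44*s(7)*31 = -44*(-4 + 7 + 7²)*31 = -44*(-4 + 7 + 49)*31 = -44*52*31 = -2288*31 = -70928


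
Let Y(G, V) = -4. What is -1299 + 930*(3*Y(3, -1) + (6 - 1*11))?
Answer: -17109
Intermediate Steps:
-1299 + 930*(3*Y(3, -1) + (6 - 1*11)) = -1299 + 930*(3*(-4) + (6 - 1*11)) = -1299 + 930*(-12 + (6 - 11)) = -1299 + 930*(-12 - 5) = -1299 + 930*(-17) = -1299 - 15810 = -17109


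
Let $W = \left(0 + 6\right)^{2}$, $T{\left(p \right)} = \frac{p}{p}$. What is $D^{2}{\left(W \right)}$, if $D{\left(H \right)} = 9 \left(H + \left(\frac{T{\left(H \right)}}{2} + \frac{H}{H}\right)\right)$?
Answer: $\frac{455625}{4} \approx 1.1391 \cdot 10^{5}$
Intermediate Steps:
$T{\left(p \right)} = 1$
$W = 36$ ($W = 6^{2} = 36$)
$D{\left(H \right)} = \frac{27}{2} + 9 H$ ($D{\left(H \right)} = 9 \left(H + \left(1 \cdot \frac{1}{2} + \frac{H}{H}\right)\right) = 9 \left(H + \left(1 \cdot \frac{1}{2} + 1\right)\right) = 9 \left(H + \left(\frac{1}{2} + 1\right)\right) = 9 \left(H + \frac{3}{2}\right) = 9 \left(\frac{3}{2} + H\right) = \frac{27}{2} + 9 H$)
$D^{2}{\left(W \right)} = \left(\frac{27}{2} + 9 \cdot 36\right)^{2} = \left(\frac{27}{2} + 324\right)^{2} = \left(\frac{675}{2}\right)^{2} = \frac{455625}{4}$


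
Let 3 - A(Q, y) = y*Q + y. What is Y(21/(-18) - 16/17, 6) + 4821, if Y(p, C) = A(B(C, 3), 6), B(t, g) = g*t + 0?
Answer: 4710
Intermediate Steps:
B(t, g) = g*t
A(Q, y) = 3 - y - Q*y (A(Q, y) = 3 - (y*Q + y) = 3 - (Q*y + y) = 3 - (y + Q*y) = 3 + (-y - Q*y) = 3 - y - Q*y)
Y(p, C) = -3 - 18*C (Y(p, C) = 3 - 1*6 - 1*3*C*6 = 3 - 6 - 18*C = -3 - 18*C)
Y(21/(-18) - 16/17, 6) + 4821 = (-3 - 18*6) + 4821 = (-3 - 108) + 4821 = -111 + 4821 = 4710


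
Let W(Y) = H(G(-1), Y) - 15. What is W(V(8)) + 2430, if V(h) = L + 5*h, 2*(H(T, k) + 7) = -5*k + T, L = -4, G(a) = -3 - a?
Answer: 2317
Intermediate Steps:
H(T, k) = -7 + T/2 - 5*k/2 (H(T, k) = -7 + (-5*k + T)/2 = -7 + (T - 5*k)/2 = -7 + (T/2 - 5*k/2) = -7 + T/2 - 5*k/2)
V(h) = -4 + 5*h
W(Y) = -23 - 5*Y/2 (W(Y) = (-7 + (-3 - 1*(-1))/2 - 5*Y/2) - 15 = (-7 + (-3 + 1)/2 - 5*Y/2) - 15 = (-7 + (½)*(-2) - 5*Y/2) - 15 = (-7 - 1 - 5*Y/2) - 15 = (-8 - 5*Y/2) - 15 = -23 - 5*Y/2)
W(V(8)) + 2430 = (-23 - 5*(-4 + 5*8)/2) + 2430 = (-23 - 5*(-4 + 40)/2) + 2430 = (-23 - 5/2*36) + 2430 = (-23 - 90) + 2430 = -113 + 2430 = 2317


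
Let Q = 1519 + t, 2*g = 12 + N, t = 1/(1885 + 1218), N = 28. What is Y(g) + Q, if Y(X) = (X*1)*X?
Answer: 5954658/3103 ≈ 1919.0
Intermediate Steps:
t = 1/3103 ≈ 0.00032227
g = 20 (g = (12 + 28)/2 = (1/2)*40 = 20)
Y(X) = X**2 (Y(X) = X*X = X**2)
Q = 4713458/3103 (Q = 1519 + 1/3103 = 4713458/3103 ≈ 1519.0)
Y(g) + Q = 20**2 + 4713458/3103 = 400 + 4713458/3103 = 5954658/3103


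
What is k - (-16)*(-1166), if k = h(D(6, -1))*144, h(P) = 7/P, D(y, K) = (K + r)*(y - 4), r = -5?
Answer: -18740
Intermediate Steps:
D(y, K) = (-5 + K)*(-4 + y) (D(y, K) = (K - 5)*(y - 4) = (-5 + K)*(-4 + y))
k = -84 (k = (7/(20 - 5*6 - 4*(-1) - 1*6))*144 = (7/(20 - 30 + 4 - 6))*144 = (7/(-12))*144 = (7*(-1/12))*144 = -7/12*144 = -84)
k - (-16)*(-1166) = -84 - (-16)*(-1166) = -84 - 1*18656 = -84 - 18656 = -18740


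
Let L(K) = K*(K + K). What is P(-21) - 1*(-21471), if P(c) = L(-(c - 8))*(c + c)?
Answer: -49173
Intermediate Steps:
L(K) = 2*K**2 (L(K) = K*(2*K) = 2*K**2)
P(c) = 4*c*(8 - c)**2 (P(c) = (2*(-(c - 8))**2)*(c + c) = (2*(-(-8 + c))**2)*(2*c) = (2*(8 - c)**2)*(2*c) = 4*c*(8 - c)**2)
P(-21) - 1*(-21471) = 4*(-21)*(-8 - 21)**2 - 1*(-21471) = 4*(-21)*(-29)**2 + 21471 = 4*(-21)*841 + 21471 = -70644 + 21471 = -49173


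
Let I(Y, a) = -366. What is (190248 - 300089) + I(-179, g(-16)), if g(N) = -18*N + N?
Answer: -110207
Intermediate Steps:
g(N) = -17*N
(190248 - 300089) + I(-179, g(-16)) = (190248 - 300089) - 366 = -109841 - 366 = -110207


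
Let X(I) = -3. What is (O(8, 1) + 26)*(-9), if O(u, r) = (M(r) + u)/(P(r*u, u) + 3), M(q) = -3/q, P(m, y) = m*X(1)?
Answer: -1623/7 ≈ -231.86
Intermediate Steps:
P(m, y) = -3*m (P(m, y) = m*(-3) = -3*m)
O(u, r) = (u - 3/r)/(3 - 3*r*u) (O(u, r) = (-3/r + u)/(-3*r*u + 3) = (u - 3/r)/(-3*r*u + 3) = (u - 3/r)/(3 - 3*r*u))
(O(8, 1) + 26)*(-9) = ((1/3)*(-3 + 1*8)/(1*(1 - 1*1*8)) + 26)*(-9) = ((1/3)*1*(-3 + 8)/(1 - 8) + 26)*(-9) = ((1/3)*1*5/(-7) + 26)*(-9) = ((1/3)*1*(-1/7)*5 + 26)*(-9) = (-5/21 + 26)*(-9) = (541/21)*(-9) = -1623/7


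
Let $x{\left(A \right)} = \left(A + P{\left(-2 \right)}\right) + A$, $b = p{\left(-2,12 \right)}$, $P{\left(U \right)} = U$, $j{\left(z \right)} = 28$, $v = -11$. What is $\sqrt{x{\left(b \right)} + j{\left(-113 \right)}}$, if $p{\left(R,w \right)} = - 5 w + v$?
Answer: $2 i \sqrt{29} \approx 10.77 i$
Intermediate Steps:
$p{\left(R,w \right)} = -11 - 5 w$ ($p{\left(R,w \right)} = - 5 w - 11 = -11 - 5 w$)
$b = -71$ ($b = -11 - 60 = -71$)
$x{\left(A \right)} = -2 + 2 A$ ($x{\left(A \right)} = \left(A - 2\right) + A = \left(-2 + A\right) + A = -2 + 2 A$)
$\sqrt{x{\left(b \right)} + j{\left(-113 \right)}} = \sqrt{\left(-2 + 2 \left(-71\right)\right) + 28} = \sqrt{\left(-2 - 142\right) + 28} = \sqrt{-144 + 28} = \sqrt{-116} = 2 i \sqrt{29}$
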